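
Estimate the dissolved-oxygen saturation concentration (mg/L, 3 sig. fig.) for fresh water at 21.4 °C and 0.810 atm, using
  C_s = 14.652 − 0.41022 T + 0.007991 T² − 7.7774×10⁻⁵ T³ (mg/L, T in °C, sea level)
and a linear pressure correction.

At sea level: C_s = 14.652 − 0.41022×21.4 + 0.007991×21.4² − 7.7774×10⁻⁵×21.4³ = 8.771 mg/L.
Pressure correction: C_s' = 8.771 × 0.810 = 7.104 mg/L.

C_s ≈ 7.10 mg/L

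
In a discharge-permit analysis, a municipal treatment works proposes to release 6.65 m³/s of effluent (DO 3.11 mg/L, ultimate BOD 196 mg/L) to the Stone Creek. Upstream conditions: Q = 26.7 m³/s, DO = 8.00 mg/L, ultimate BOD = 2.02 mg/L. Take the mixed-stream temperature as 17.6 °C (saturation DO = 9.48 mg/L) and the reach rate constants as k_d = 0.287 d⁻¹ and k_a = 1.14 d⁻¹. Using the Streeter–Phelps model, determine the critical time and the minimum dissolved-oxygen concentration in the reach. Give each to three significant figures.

t_c ≈ 1.39 d; minimum DO ≈ 2.60 mg/L

Mixed DO = (26.7×8.00 + 6.65×3.11)/(26.7+6.65) = 234.3/33.35 = 7.025 mg/L.
Mixed L₀ = (26.7×2.02 + 6.65×196)/(33.35) = 1357/33.35 = 40.70 mg/L.
Initial deficit D₀ = C_s − DO₀ = 9.48 − 7.025 = 2.455 mg/L.
t_c = (1/0.8530) ln[(1.14/0.287)(1 − 2.455×0.8530/(0.287×40.70))] = 1.172 × ln(3.260) = 1.385 d.
D_c = (0.287/1.14) × 40.70 × e^(−0.287×1.385) = 0.2518 × 40.70 × 0.6719 = 6.885 mg/L.
Minimum DO = 9.48 − 6.885 = 2.595 mg/L.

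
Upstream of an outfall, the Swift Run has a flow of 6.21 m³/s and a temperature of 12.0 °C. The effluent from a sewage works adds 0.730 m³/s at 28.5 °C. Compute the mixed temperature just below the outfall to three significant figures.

13.7 °C

Flow-weighted mixing: C = (Q_r C_r + Q_w C_w)/(Q_r + Q_w)
= (6.21×12.0 + 0.730×28.5)/(6.21 + 0.730) = 95.32/6.940 = 13.74 °C.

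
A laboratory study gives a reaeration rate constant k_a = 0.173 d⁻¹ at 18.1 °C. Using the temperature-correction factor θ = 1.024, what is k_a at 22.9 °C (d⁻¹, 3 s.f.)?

k_a ≈ 0.194 d⁻¹

k_a(T₂) = k_a(T₁) · θ^(T₂−T₁) = 0.173 × 1.024^(22.9−18.1)
= 0.173 × 1.024^4.80 = 0.173 × 1.121 = 0.1939 d⁻¹.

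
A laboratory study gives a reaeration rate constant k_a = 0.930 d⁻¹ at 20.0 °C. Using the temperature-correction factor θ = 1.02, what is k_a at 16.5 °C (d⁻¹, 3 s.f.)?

k_a ≈ 0.868 d⁻¹

k_a(T₂) = k_a(T₁) · θ^(T₂−T₁) = 0.930 × 1.02^(16.5−20.0)
= 0.930 × 1.02^-3.50 = 0.930 × 0.9330 = 0.8677 d⁻¹.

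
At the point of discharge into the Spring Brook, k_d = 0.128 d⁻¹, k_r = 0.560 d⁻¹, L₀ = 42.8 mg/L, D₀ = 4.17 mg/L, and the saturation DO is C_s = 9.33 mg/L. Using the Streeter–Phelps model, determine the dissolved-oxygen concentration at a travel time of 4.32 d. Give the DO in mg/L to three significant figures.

k_d L₀/(k_r−k_d) = 0.128×42.8/(0.560−0.128) = 5.478/0.4320 = 12.68 mg/L.
e^(−k_d t) = e^(−0.128×4.320) = 0.5752; e^(−k_r t) = e^(−0.560×4.320) = 0.08899.
D = 12.68 × (0.5752 − 0.08899) + 4.17 × 0.08899 = 6.166 + 0.3711 = 6.537 mg/L.
DO = C_s − D = 9.33 − 6.537 = 2.793 mg/L.

DO ≈ 2.79 mg/L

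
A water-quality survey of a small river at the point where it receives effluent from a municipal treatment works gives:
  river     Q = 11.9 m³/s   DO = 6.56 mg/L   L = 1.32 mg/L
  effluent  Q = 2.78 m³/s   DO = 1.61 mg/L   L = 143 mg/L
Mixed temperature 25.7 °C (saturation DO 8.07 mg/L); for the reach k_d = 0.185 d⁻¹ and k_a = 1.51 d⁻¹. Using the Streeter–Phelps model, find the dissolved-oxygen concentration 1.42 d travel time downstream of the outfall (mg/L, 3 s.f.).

DO ≈ 5.22 mg/L

Mixed DO = (11.9×6.56 + 2.78×1.61)/(11.9+2.78) = 82.54/14.68 = 5.623 mg/L.
Mixed L₀ = (11.9×1.32 + 2.78×143)/(14.68) = 413.2/14.68 = 28.15 mg/L.
Initial deficit D₀ = C_s − DO₀ = 8.07 − 5.623 = 2.447 mg/L.
D(1.42) = [0.185×28.15/(1.51−0.185)](e^(−0.185×1.42) − e^(−1.51×1.42)) + 2.447 e^(−1.51×1.42)
= 3.930 × (0.7690 − 0.1172) + 2.447 × 0.1172 = 2.849 mg/L.
DO = 8.07 − 2.849 = 5.221 mg/L.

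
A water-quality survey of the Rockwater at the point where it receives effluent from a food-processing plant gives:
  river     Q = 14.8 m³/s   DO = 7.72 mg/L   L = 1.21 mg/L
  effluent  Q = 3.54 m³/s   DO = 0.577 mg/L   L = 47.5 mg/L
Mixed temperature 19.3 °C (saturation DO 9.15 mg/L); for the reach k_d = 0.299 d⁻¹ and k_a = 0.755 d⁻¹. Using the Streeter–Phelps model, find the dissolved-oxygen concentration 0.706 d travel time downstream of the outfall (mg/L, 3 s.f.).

DO ≈ 6.02 mg/L

Mixed DO = (14.8×7.72 + 3.54×0.577)/(14.8+3.54) = 116.3/18.34 = 6.341 mg/L.
Mixed L₀ = (14.8×1.21 + 3.54×47.5)/(18.34) = 186.1/18.34 = 10.14 mg/L.
Initial deficit D₀ = C_s − DO₀ = 9.15 − 6.341 = 2.809 mg/L.
D(0.706) = [0.299×10.14/(0.755−0.299)](e^(−0.299×0.706) − e^(−0.755×0.706)) + 2.809 e^(−0.755×0.706)
= 6.652 × (0.8097 − 0.5868) + 2.809 × 0.5868 = 3.131 mg/L.
DO = 9.15 − 3.131 = 6.019 mg/L.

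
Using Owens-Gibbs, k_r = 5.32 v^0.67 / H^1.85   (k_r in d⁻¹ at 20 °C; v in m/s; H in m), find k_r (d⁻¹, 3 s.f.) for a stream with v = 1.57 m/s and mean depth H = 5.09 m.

k_r = 5.32 × 1.57^0.67 / 5.09^1.85 = 5.32 × 1.353 / 20.30 = 0.3546 d⁻¹.

k_r ≈ 0.355 d⁻¹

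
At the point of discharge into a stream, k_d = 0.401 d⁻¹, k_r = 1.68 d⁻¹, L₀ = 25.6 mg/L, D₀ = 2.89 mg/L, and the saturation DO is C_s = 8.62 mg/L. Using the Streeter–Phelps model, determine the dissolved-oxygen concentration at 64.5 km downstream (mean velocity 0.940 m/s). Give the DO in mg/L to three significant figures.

DO ≈ 4.14 mg/L

Travel time t = x/v = 64.5 km / (0.940 m/s) = 64500 m / 0.940 m/s = 68620 s = 0.7942 d.
k_d L₀/(k_r−k_d) = 0.401×25.6/(1.68−0.401) = 10.27/1.279 = 8.026 mg/L.
e^(−k_d t) = e^(−0.401×0.7942) = 0.7273; e^(−k_r t) = e^(−1.68×0.7942) = 0.2634.
D = 8.026 × (0.7273 − 0.2634) + 2.89 × 0.2634 = 3.723 + 0.7611 = 4.485 mg/L.
DO = C_s − D = 8.62 − 4.485 = 4.135 mg/L.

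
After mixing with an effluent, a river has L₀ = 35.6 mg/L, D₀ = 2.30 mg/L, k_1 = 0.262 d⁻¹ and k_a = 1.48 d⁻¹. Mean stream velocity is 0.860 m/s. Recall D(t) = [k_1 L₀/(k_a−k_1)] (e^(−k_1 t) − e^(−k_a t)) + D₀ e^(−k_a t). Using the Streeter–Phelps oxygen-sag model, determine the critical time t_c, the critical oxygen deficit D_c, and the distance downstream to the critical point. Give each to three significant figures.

t_c ≈ 1.13 d; D_c ≈ 4.69 mg/L; x_c ≈ 83.8 km

With k_a/k_1 = 5.649 and 1 − D₀(k_a−k_1)/(k_1 L₀) = 0.6997,
t_c = ln(5.649 × 0.6997) / (1.48 − 0.262) = ln(3.952) / 1.218 = 1.374/1.218 = 1.128 d.
L(t_c) = L₀ e^(−k_1 t_c) = 35.6 × 0.7441 = 26.49 mg/L, and at the critical point k_a D_c = k_1 L, so D_c = (0.262/1.48) × 26.49 = 4.689 mg/L.
x_c = v t_c = 0.860 m/s × 1.128 d × 86400 s/d = 83840 m ≈ 83.8 km.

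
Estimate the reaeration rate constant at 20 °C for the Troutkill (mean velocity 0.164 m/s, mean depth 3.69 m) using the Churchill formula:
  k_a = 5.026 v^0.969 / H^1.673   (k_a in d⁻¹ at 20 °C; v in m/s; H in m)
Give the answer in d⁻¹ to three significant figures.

k_a ≈ 0.0981 d⁻¹

k_a = 5.026 × 0.164^0.969 / 3.69^1.673 = 5.026 × 0.1735 / 8.885 = 0.09812 d⁻¹.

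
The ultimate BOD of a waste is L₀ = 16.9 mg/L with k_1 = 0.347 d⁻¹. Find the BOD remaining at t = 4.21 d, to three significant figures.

L_t = L₀ e^(−k_1 t) = 16.9 × e^(−0.347×4.21) = 16.9 × 0.2320 = 3.921 mg/L.

L ≈ 3.92 mg/L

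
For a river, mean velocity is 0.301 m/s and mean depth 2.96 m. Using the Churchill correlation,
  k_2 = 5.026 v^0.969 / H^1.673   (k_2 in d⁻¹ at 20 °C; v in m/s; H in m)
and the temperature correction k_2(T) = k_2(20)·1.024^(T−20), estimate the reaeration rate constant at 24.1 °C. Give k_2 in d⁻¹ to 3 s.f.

k_2(20) = 5.026 × 0.301^0.969 / 2.96^1.673 = 5.026 × 0.3124 / 6.144 = 0.2556 d⁻¹.
k_2(24.1) = 0.2556 × 1.024^(24.1−20) = 0.2556 × 1.102 = 0.2817 d⁻¹.

k_2 ≈ 0.282 d⁻¹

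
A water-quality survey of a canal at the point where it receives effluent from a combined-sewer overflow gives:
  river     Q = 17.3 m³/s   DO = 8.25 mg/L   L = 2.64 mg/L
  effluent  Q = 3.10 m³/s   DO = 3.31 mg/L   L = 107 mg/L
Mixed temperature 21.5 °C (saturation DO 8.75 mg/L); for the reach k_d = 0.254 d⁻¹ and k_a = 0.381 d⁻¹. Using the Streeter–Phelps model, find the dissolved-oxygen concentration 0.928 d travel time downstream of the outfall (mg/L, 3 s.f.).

Mixed DO = (17.3×8.25 + 3.10×3.31)/(17.3+3.10) = 153.0/20.40 = 7.499 mg/L.
Mixed L₀ = (17.3×2.64 + 3.10×107)/(20.40) = 377.4/20.40 = 18.50 mg/L.
Initial deficit D₀ = C_s − DO₀ = 8.75 − 7.499 = 1.251 mg/L.
D(0.928) = [0.254×18.50/(0.381−0.254)](e^(−0.254×0.928) − e^(−0.381×0.928)) + 1.251 e^(−0.381×0.928)
= 37.00 × (0.7900 − 0.7022) + 1.251 × 0.7022 = 4.128 mg/L.
DO = 8.75 − 4.128 = 4.622 mg/L.

DO ≈ 4.62 mg/L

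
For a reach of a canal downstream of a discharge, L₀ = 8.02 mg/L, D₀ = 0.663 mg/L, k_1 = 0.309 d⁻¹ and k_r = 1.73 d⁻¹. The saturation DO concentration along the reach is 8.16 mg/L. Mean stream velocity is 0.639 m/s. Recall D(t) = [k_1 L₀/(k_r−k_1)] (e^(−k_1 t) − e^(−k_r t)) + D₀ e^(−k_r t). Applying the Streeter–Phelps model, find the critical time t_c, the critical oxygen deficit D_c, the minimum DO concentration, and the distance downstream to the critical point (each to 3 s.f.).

t_c ≈ 0.876 d; D_c ≈ 1.09 mg/L; min DO ≈ 7.07 mg/L; x_c ≈ 48.3 km

With k_r/k_1 = 5.599 and 1 − D₀(k_r−k_1)/(k_1 L₀) = 0.6198,
t_c = ln(5.599 × 0.6198) / (1.73 − 0.309) = ln(3.470) / 1.421 = 1.244/1.421 = 0.8756 d.
D_c = (k_1/k_r) L₀ e^(−k_1 t_c) = (0.309/1.73) × 8.02 × e^(−0.309×0.8756) = 0.1786 × 8.02 × 0.7630 = 1.093 mg/L.
Minimum DO = C_s − D_c = 8.16 − 1.093 = 7.067 mg/L.
x_c = v t_c = 0.639 m/s × 0.8756 d × 86400 s/d = 48340 m ≈ 48.3 km.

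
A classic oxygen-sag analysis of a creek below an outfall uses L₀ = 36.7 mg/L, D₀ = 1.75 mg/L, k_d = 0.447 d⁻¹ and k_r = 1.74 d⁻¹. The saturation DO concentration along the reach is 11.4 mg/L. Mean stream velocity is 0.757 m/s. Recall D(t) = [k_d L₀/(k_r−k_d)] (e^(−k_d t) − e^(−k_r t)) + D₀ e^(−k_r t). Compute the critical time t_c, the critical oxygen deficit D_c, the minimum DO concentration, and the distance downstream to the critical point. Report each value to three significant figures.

At the critical point dD/dt = 0, so k_d L₀ e^(−k_d t) = k_r D. Substituting D(t) from the Streeter–Phelps equation and solving for t gives
t_c = ln[(k_r/k_d)(1 − D₀(k_r−k_d)/(k_d L₀))] / (k_r−k_d).
Here k_r−k_d = 1.293 d⁻¹ and 1 − D₀(k_r−k_d)/(k_d L₀) = 1 − 1.75×1.293/(0.447×36.7) = 0.8621, so
t_c = ln(3.893 × 0.8621) / 1.293 = 1.211 / 1.293 = 0.9363 d.
D_c = (k_d/k_r) L₀ e^(−k_d t_c) = (0.447/1.74) × 36.7 × e^(−0.447×0.9363) = 0.2569 × 36.7 × 0.6580 = 6.204 mg/L.
Minimum DO = C_s − D_c = 11.4 − 6.204 = 5.196 mg/L.
x_c = v t_c = 0.757 m/s × 0.9363 d × 86400 s/d = 61240 m ≈ 61.2 km.

t_c ≈ 0.936 d; D_c ≈ 6.20 mg/L; min DO ≈ 5.20 mg/L; x_c ≈ 61.2 km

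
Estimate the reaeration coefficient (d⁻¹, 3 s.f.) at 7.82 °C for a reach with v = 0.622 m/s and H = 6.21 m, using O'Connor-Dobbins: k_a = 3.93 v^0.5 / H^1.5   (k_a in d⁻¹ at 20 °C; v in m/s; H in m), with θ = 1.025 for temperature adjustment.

k_a ≈ 0.148 d⁻¹

k_a(20) = 3.93 × 0.622^0.5 / 6.21^1.5 = 3.93 × 0.7887 / 15.48 = 0.2003 d⁻¹.
k_a(7.82) = 0.2003 × 1.025^(7.82−20) = 0.2003 × 0.7403 = 0.1483 d⁻¹.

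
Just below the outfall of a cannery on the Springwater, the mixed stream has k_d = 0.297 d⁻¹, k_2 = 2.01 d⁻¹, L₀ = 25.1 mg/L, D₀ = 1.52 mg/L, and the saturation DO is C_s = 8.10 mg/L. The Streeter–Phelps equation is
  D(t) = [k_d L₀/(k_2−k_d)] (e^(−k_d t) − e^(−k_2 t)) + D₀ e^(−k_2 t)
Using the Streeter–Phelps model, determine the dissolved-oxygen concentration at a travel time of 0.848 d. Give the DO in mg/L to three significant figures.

k_d L₀/(k_2−k_d) = 0.297×25.1/(2.01−0.297) = 7.455/1.713 = 4.352 mg/L.
e^(−k_d t) = e^(−0.297×0.8480) = 0.7774; e^(−k_2 t) = e^(−2.01×0.8480) = 0.1819.
D = 4.352 × (0.7774 − 0.1819) + 1.52 × 0.1819 = 2.591 + 0.2764 = 2.868 mg/L.
DO = C_s − D = 8.10 − 2.868 = 5.232 mg/L.

DO ≈ 5.23 mg/L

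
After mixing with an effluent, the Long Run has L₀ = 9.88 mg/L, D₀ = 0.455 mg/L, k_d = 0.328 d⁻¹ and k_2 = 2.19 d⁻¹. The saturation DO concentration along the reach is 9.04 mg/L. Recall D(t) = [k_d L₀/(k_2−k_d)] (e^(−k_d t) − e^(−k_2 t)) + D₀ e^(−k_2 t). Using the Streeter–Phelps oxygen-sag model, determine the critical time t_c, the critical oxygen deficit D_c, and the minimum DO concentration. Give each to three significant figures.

t_c = [1/(k_2−k_d)] ln[(k_2/k_d)(1 − D₀(k_2−k_d)/(k_d L₀))]
= [1/(2.19−0.328)] ln[(2.19/0.328)(1 − 0.455×1.862/(0.328×9.88))]
= (1/1.862) ln[6.677 × 0.7386] = 0.5371 × ln(4.931) = 0.5371 × 1.596 = 0.8569 d.
D_c = (k_d/k_2) L₀ e^(−k_d t_c) = (0.328/2.19) × 9.88 × e^(−0.328×0.8569) = 0.1498 × 9.88 × 0.7550 = 1.117 mg/L.
Minimum DO = C_s − D_c = 9.04 − 1.117 = 7.923 mg/L.

t_c ≈ 0.857 d; D_c ≈ 1.12 mg/L; min DO ≈ 7.92 mg/L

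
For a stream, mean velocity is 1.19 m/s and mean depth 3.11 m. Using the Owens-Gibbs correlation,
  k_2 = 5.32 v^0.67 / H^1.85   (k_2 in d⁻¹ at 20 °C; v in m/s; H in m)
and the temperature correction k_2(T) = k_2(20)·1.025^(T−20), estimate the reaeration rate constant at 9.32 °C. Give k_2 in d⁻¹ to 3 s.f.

k_2 ≈ 0.563 d⁻¹

k_2(20) = 5.32 × 1.19^0.67 / 3.11^1.85 = 5.32 × 1.124 / 8.158 = 0.7327 d⁻¹.
k_2(9.32) = 0.7327 × 1.025^(9.32−20) = 0.7327 × 0.7682 = 0.5628 d⁻¹.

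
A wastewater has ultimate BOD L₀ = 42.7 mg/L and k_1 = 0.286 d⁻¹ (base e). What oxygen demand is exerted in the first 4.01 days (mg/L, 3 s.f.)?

y ≈ 29.1 mg/L

y_t = L₀(1 − e^(−k_1 t)) = 42.7 × (1 − e^(−0.286×4.01))
= 42.7 × (1 − 0.3176) = 42.7 × 0.6824 = 29.14 mg/L.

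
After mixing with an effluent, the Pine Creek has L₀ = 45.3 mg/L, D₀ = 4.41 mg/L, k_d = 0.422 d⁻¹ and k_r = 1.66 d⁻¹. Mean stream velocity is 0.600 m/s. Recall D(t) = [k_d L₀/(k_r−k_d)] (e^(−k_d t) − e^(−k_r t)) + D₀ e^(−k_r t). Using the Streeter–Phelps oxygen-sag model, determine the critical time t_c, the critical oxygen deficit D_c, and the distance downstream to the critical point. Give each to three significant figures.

t_c ≈ 0.835 d; D_c ≈ 8.10 mg/L; x_c ≈ 43.3 km

With k_r/k_d = 3.934 and 1 − D₀(k_r−k_d)/(k_d L₀) = 0.7144,
t_c = ln(3.934 × 0.7144) / (1.66 − 0.422) = ln(2.810) / 1.238 = 1.033/1.238 = 0.8346 d.
L(t_c) = L₀ e^(−k_d t_c) = 45.3 × 0.7031 = 31.85 mg/L, and at the critical point k_r D_c = k_d L, so D_c = (0.422/1.66) × 31.85 = 8.097 mg/L.
x_c = v t_c = 0.600 m/s × 0.8346 d × 86400 s/d = 43270 m ≈ 43.3 km.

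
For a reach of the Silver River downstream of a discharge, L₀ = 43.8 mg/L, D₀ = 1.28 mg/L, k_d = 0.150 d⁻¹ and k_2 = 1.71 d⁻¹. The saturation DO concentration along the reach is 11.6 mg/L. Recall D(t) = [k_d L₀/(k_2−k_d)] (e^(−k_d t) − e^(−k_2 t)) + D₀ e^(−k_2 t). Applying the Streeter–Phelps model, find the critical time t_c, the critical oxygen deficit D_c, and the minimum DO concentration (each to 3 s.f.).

t_c ≈ 1.33 d; D_c ≈ 3.15 mg/L; min DO ≈ 8.45 mg/L

At the critical point dD/dt = 0, so k_d L₀ e^(−k_d t) = k_2 D. Substituting D(t) from the Streeter–Phelps equation and solving for t gives
t_c = ln[(k_2/k_d)(1 − D₀(k_2−k_d)/(k_d L₀))] / (k_2−k_d).
Here k_2−k_d = 1.560 d⁻¹ and 1 − D₀(k_2−k_d)/(k_d L₀) = 1 − 1.28×1.560/(0.150×43.8) = 0.6961, so
t_c = ln(11.40 × 0.6961) / 1.560 = 2.071 / 1.560 = 1.328 d.
L(t_c) = L₀ e^(−k_d t_c) = 43.8 × 0.8194 = 35.89 mg/L, and at the critical point k_2 D_c = k_d L, so D_c = (0.150/1.71) × 35.89 = 3.148 mg/L.
Minimum DO = C_s − D_c = 11.6 − 3.148 = 8.452 mg/L.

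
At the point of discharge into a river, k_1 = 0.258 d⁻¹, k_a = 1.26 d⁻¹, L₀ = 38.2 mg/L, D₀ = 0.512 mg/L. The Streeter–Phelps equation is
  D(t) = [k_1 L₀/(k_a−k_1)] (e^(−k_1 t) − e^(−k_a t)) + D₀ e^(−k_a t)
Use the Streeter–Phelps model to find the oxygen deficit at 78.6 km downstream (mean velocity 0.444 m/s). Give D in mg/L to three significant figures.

Travel time t = x/v = 78.6 km / (0.444 m/s) = 78600 m / 0.444 m/s = 177000 s = 2.049 d.
k_1 L₀/(k_a−k_1) = 0.258×38.2/(1.26−0.258) = 9.856/1.002 = 9.836 mg/L.
e^(−k_1 t) = e^(−0.258×2.049) = 0.5894; e^(−k_a t) = e^(−1.26×2.049) = 0.07565.
D = 9.836 × (0.5894 − 0.07565) + 0.512 × 0.07565 = 5.053 + 0.03873 = 5.092 mg/L.

D ≈ 5.09 mg/L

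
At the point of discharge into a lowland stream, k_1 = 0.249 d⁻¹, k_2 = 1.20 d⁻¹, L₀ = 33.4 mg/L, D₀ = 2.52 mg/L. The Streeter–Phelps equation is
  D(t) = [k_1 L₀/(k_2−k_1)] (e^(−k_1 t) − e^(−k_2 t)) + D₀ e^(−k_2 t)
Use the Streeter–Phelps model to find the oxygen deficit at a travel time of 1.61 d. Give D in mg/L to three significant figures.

k_1 L₀/(k_2−k_1) = 0.249×33.4/(1.20−0.249) = 8.317/0.9510 = 8.745 mg/L.
e^(−k_1 t) = e^(−0.249×1.610) = 0.6697; e^(−k_2 t) = e^(−1.20×1.610) = 0.1449.
D = 8.745 × (0.6697 − 0.1449) + 2.52 × 0.1449 = 4.590 + 0.3650 = 4.955 mg/L.

D ≈ 4.96 mg/L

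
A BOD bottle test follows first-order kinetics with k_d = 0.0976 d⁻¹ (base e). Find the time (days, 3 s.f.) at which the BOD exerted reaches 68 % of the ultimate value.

y/L₀ = 1 − e^(−k_d t) = 0.68 ⇒ e^(−k_d t) = 0.320
t = −ln(0.320) / 0.0976 = 1.139 / 0.0976 = 11.67 d.

t ≈ 11.7 d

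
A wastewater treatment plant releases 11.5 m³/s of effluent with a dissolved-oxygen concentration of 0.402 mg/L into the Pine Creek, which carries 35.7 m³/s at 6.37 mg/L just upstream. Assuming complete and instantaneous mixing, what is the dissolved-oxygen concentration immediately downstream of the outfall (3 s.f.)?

Flow-weighted mixing: C = (Q_r C_r + Q_w C_w)/(Q_r + Q_w)
= (35.7×6.37 + 11.5×0.402)/(35.7 + 11.5) = 232.0/47.20 = 4.916 mg/L.

4.92 mg/L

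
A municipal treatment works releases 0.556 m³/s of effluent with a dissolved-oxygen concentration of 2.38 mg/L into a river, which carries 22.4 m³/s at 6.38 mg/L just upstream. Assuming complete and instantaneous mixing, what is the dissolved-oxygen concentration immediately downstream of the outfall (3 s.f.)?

6.28 mg/L

Flow-weighted mixing: C = (Q_r C_r + Q_w C_w)/(Q_r + Q_w)
= (22.4×6.38 + 0.556×2.38)/(22.4 + 0.556) = 144.2/22.96 = 6.283 mg/L.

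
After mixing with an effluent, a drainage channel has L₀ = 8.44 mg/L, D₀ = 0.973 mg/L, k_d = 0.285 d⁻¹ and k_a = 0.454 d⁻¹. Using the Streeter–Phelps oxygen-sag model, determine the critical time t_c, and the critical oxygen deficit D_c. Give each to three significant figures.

t_c = [1/(k_a−k_d)] ln[(k_a/k_d)(1 − D₀(k_a−k_d)/(k_d L₀))]
= [1/(0.454−0.285)] ln[(0.454/0.285)(1 − 0.973×0.1690/(0.285×8.44))]
= (1/0.1690) ln[1.593 × 0.9316] = 5.917 × ln(1.484) = 5.917 × 0.3948 = 2.336 d.
D_c = (k_d/k_a) L₀ e^(−k_d t_c) = (0.285/0.454) × 8.44 × e^(−0.285×2.336) = 0.6278 × 8.44 × 0.5139 = 2.723 mg/L.

t_c ≈ 2.34 d; D_c ≈ 2.72 mg/L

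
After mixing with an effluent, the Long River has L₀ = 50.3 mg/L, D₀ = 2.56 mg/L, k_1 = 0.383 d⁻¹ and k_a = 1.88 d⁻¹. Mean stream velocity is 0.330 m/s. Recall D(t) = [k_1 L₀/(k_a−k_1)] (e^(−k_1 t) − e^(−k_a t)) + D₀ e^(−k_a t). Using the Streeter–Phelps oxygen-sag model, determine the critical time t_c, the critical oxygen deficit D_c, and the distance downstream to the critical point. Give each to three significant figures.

With k_a/k_1 = 4.909 and 1 − D₀(k_a−k_1)/(k_1 L₀) = 0.8011,
t_c = ln(4.909 × 0.8011) / (1.88 − 0.383) = ln(3.932) / 1.497 = 1.369/1.497 = 0.9146 d.
D_c = (k_1/k_a) L₀ e^(−k_1 t_c) = (0.383/1.88) × 50.3 × e^(−0.383×0.9146) = 0.2037 × 50.3 × 0.7045 = 7.219 mg/L.
x_c = v t_c = 0.330 m/s × 0.9146 d × 86400 s/d = 26080 m ≈ 26.1 km.

t_c ≈ 0.915 d; D_c ≈ 7.22 mg/L; x_c ≈ 26.1 km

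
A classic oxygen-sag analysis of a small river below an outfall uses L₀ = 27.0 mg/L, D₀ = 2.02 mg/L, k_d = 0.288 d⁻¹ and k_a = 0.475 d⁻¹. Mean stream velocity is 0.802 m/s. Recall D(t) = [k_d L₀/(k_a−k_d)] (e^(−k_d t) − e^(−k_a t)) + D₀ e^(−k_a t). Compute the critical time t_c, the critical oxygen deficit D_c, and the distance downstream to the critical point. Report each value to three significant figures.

t_c = [1/(k_a−k_d)] ln[(k_a/k_d)(1 − D₀(k_a−k_d)/(k_d L₀))]
= [1/(0.475−0.288)] ln[(0.475/0.288)(1 − 2.02×0.1870/(0.288×27.0))]
= (1/0.1870) ln[1.649 × 0.9514] = 5.348 × ln(1.569) = 5.348 × 0.4506 = 2.409 d.
D_c = (k_d/k_a) L₀ e^(−k_d t_c) = (0.288/0.475) × 27.0 × e^(−0.288×2.409) = 0.6063 × 27.0 × 0.4996 = 8.179 mg/L.
x_c = v t_c = 0.802 m/s × 2.409 d × 86400 s/d = 167000 m ≈ 167 km.

t_c ≈ 2.41 d; D_c ≈ 8.18 mg/L; x_c ≈ 167 km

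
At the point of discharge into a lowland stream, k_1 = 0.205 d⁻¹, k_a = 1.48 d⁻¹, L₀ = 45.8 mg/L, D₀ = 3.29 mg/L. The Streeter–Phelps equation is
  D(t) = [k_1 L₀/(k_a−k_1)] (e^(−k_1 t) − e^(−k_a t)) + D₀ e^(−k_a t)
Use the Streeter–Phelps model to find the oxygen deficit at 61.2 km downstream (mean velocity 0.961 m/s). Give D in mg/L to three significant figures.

D ≈ 4.96 mg/L

Travel time t = x/v = 61.2 km / (0.961 m/s) = 61200 m / 0.961 m/s = 63680 s = 0.7371 d.
k_1 L₀/(k_a−k_1) = 0.205×45.8/(1.48−0.205) = 9.389/1.275 = 7.364 mg/L.
e^(−k_1 t) = e^(−0.205×0.7371) = 0.8598; e^(−k_a t) = e^(−1.48×0.7371) = 0.3359.
D = 7.364 × (0.8598 − 0.3359) + 3.29 × 0.3359 = 3.858 + 1.105 = 4.963 mg/L.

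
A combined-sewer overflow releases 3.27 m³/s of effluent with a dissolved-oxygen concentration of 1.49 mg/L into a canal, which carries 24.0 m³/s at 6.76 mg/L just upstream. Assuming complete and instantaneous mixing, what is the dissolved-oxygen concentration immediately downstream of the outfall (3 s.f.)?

6.13 mg/L

Flow-weighted mixing: C = (Q_r C_r + Q_w C_w)/(Q_r + Q_w)
= (24.0×6.76 + 3.27×1.49)/(24.0 + 3.27) = 167.1/27.27 = 6.128 mg/L.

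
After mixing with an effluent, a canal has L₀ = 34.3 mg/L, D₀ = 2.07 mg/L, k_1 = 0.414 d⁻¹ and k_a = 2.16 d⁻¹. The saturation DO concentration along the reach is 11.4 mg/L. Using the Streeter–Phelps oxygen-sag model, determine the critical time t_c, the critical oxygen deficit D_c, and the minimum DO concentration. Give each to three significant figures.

At the critical point dD/dt = 0, so k_1 L₀ e^(−k_1 t) = k_a D. Substituting D(t) from the Streeter–Phelps equation and solving for t gives
t_c = ln[(k_a/k_1)(1 − D₀(k_a−k_1)/(k_1 L₀))] / (k_a−k_1).
Here k_a−k_1 = 1.746 d⁻¹ and 1 − D₀(k_a−k_1)/(k_1 L₀) = 1 − 2.07×1.746/(0.414×34.3) = 0.7455, so
t_c = ln(5.217 × 0.7455) / 1.746 = 1.358 / 1.746 = 0.7779 d.
L(t_c) = L₀ e^(−k_1 t_c) = 34.3 × 0.7247 = 24.86 mg/L, and at the critical point k_a D_c = k_1 L, so D_c = (0.414/2.16) × 24.86 = 4.764 mg/L.
Minimum DO = C_s − D_c = 11.4 − 4.764 = 6.636 mg/L.

t_c ≈ 0.778 d; D_c ≈ 4.76 mg/L; min DO ≈ 6.64 mg/L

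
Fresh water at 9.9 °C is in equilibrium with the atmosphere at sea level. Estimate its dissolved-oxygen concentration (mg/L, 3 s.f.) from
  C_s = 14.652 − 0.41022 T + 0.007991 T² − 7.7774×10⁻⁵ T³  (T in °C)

C_s = 14.652 − 0.41022×9.9 + 0.007991×9.9² − 7.7774×10⁻⁵×9.9³ = 11.30 mg/L.

C_s ≈ 11.3 mg/L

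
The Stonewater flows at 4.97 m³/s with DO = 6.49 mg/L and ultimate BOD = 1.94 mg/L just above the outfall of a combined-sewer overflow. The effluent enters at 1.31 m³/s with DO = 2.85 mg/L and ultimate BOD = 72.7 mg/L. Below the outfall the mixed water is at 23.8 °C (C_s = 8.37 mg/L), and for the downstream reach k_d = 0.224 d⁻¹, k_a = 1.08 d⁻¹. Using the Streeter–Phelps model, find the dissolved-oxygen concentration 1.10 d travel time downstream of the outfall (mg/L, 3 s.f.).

DO ≈ 5.48 mg/L

Mixed DO = (4.97×6.49 + 1.31×2.85)/(4.97+1.31) = 35.99/6.280 = 5.731 mg/L.
Mixed L₀ = (4.97×1.94 + 1.31×72.7)/(6.280) = 104.9/6.280 = 16.70 mg/L.
Initial deficit D₀ = C_s − DO₀ = 8.37 − 5.731 = 2.639 mg/L.
D(1.10) = [0.224×16.70/(1.08−0.224)](e^(−0.224×1.10) − e^(−1.08×1.10)) + 2.639 e^(−1.08×1.10)
= 4.370 × (0.7816 − 0.3048) + 2.639 × 0.3048 = 2.888 mg/L.
DO = 8.37 − 2.888 = 5.482 mg/L.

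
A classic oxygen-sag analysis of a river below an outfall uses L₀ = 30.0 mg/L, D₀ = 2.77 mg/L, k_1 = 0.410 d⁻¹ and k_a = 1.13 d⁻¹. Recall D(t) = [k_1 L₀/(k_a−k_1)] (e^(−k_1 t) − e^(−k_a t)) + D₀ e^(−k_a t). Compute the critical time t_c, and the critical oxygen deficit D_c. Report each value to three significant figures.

t_c ≈ 1.16 d; D_c ≈ 6.76 mg/L

t_c = [1/(k_a−k_1)] ln[(k_a/k_1)(1 − D₀(k_a−k_1)/(k_1 L₀))]
= [1/(1.13−0.410)] ln[(1.13/0.410)(1 − 2.77×0.7200/(0.410×30.0))]
= (1/0.7200) ln[2.756 × 0.8379] = 1.389 × ln(2.309) = 1.389 × 0.8369 = 1.162 d.
D_c = (k_1/k_a) L₀ e^(−k_1 t_c) = (0.410/1.13) × 30.0 × e^(−0.410×1.162) = 0.3628 × 30.0 × 0.6209 = 6.759 mg/L.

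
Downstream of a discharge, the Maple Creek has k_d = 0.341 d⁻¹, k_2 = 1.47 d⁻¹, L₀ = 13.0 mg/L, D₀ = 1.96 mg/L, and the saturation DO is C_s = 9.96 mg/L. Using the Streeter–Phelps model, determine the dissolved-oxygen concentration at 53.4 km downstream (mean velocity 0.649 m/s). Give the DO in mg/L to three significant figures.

DO ≈ 7.61 mg/L

Travel time t = x/v = 53.4 km / (0.649 m/s) = 53400 m / 0.649 m/s = 82280 s = 0.9523 d.
k_d L₀/(k_2−k_d) = 0.341×13.0/(1.47−0.341) = 4.433/1.129 = 3.926 mg/L.
e^(−k_d t) = e^(−0.341×0.9523) = 0.7227; e^(−k_2 t) = e^(−1.47×0.9523) = 0.2466.
D = 3.926 × (0.7227 − 0.2466) + 1.96 × 0.2466 = 1.869 + 0.4834 = 2.353 mg/L.
DO = C_s − D = 9.96 − 2.353 = 7.607 mg/L.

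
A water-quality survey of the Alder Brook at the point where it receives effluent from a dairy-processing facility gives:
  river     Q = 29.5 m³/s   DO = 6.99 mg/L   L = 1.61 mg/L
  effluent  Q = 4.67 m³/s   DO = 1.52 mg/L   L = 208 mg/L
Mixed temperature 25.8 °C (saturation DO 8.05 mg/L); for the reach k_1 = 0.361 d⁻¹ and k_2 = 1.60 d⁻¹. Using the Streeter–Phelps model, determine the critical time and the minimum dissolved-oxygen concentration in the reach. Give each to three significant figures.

t_c ≈ 1.01 d; minimum DO ≈ 3.38 mg/L

Mixed DO = (29.5×6.99 + 4.67×1.52)/(29.5+4.67) = 213.3/34.17 = 6.242 mg/L.
Mixed L₀ = (29.5×1.61 + 4.67×208)/(34.17) = 1019/34.17 = 29.82 mg/L.
Initial deficit D₀ = C_s − DO₀ = 8.05 − 6.242 = 1.808 mg/L.
t_c = (1/1.239) ln[(1.60/0.361)(1 − 1.808×1.239/(0.361×29.82))] = 0.8071 × ln(3.510) = 1.013 d.
D_c = (0.361/1.60) × 29.82 × e^(−0.361×1.013) = 0.2256 × 29.82 × 0.6936 = 4.666 mg/L.
Minimum DO = 8.05 − 4.666 = 3.384 mg/L.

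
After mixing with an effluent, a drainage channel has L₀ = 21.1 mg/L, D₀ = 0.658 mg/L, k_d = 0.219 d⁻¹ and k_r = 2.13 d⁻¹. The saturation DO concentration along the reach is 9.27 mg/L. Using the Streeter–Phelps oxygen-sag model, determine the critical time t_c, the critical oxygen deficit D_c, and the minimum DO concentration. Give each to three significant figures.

t_c ≈ 1.02 d; D_c ≈ 1.73 mg/L; min DO ≈ 7.54 mg/L

With k_r/k_d = 9.726 and 1 − D₀(k_r−k_d)/(k_d L₀) = 0.7279,
t_c = ln(9.726 × 0.7279) / (2.13 − 0.219) = ln(7.079) / 1.911 = 1.957/1.911 = 1.024 d.
L(t_c) = L₀ e^(−k_d t_c) = 21.1 × 0.7991 = 16.86 mg/L, and at the critical point k_r D_c = k_d L, so D_c = (0.219/2.13) × 16.86 = 1.734 mg/L.
Minimum DO = C_s − D_c = 9.27 − 1.734 = 7.536 mg/L.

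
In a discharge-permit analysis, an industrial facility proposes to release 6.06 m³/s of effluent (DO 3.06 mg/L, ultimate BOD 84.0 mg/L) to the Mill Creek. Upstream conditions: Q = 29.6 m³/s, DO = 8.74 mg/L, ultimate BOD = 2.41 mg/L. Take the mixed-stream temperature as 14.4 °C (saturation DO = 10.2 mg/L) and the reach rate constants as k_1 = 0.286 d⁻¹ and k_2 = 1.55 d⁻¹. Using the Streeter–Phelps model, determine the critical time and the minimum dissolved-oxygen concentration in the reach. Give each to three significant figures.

Mixed DO = (29.6×8.74 + 6.06×3.06)/(29.6+6.06) = 277.2/35.66 = 7.775 mg/L.
Mixed L₀ = (29.6×2.41 + 6.06×84.0)/(35.66) = 580.4/35.66 = 16.28 mg/L.
Initial deficit D₀ = C_s − DO₀ = 10.2 − 7.775 = 2.425 mg/L.
t_c = (1/1.264) ln[(1.55/0.286)(1 − 2.425×1.264/(0.286×16.28))] = 0.7911 × ln(1.850) = 0.4868 d.
D_c = (0.286/1.55) × 16.28 × e^(−0.286×0.4868) = 0.1845 × 16.28 × 0.8700 = 2.613 mg/L.
Minimum DO = 10.2 − 2.613 = 7.587 mg/L.

t_c ≈ 0.487 d; minimum DO ≈ 7.59 mg/L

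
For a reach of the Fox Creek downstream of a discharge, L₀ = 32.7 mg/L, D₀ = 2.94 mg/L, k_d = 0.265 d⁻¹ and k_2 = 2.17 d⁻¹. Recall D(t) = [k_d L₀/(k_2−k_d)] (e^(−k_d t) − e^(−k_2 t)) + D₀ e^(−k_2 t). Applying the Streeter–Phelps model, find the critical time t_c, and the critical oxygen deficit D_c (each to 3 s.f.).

t_c ≈ 0.558 d; D_c ≈ 3.44 mg/L

With k_2/k_d = 8.189 and 1 − D₀(k_2−k_d)/(k_d L₀) = 0.3537,
t_c = ln(8.189 × 0.3537) / (2.17 − 0.265) = ln(2.896) / 1.905 = 1.063/1.905 = 0.5582 d.
D_c = (k_d/k_2) L₀ e^(−k_d t_c) = (0.265/2.17) × 32.7 × e^(−0.265×0.5582) = 0.1221 × 32.7 × 0.8625 = 3.444 mg/L.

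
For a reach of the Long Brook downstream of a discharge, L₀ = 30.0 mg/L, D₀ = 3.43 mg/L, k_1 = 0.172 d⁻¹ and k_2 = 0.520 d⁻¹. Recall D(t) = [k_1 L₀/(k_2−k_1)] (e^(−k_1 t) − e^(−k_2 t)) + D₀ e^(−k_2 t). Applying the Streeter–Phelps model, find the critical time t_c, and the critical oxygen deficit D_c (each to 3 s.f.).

At the critical point dD/dt = 0, so k_1 L₀ e^(−k_1 t) = k_2 D. Substituting D(t) from the Streeter–Phelps equation and solving for t gives
t_c = ln[(k_2/k_1)(1 − D₀(k_2−k_1)/(k_1 L₀))] / (k_2−k_1).
Here k_2−k_1 = 0.3480 d⁻¹ and 1 − D₀(k_2−k_1)/(k_1 L₀) = 1 − 3.43×0.3480/(0.172×30.0) = 0.7687, so
t_c = ln(3.023 × 0.7687) / 0.3480 = 0.8432 / 0.3480 = 2.423 d.
D_c = (k_1/k_2) L₀ e^(−k_1 t_c) = (0.172/0.520) × 30.0 × e^(−0.172×2.423) = 0.3308 × 30.0 × 0.6592 = 6.541 mg/L.

t_c ≈ 2.42 d; D_c ≈ 6.54 mg/L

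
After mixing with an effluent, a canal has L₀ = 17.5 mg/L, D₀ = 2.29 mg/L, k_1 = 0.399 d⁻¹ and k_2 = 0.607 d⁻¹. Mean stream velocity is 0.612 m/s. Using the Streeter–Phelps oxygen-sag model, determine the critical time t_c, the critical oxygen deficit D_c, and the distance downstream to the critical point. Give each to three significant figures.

t_c ≈ 1.68 d; D_c ≈ 5.89 mg/L; x_c ≈ 88.7 km

At the critical point dD/dt = 0, so k_1 L₀ e^(−k_1 t) = k_2 D. Substituting D(t) from the Streeter–Phelps equation and solving for t gives
t_c = ln[(k_2/k_1)(1 − D₀(k_2−k_1)/(k_1 L₀))] / (k_2−k_1).
Here k_2−k_1 = 0.2080 d⁻¹ and 1 − D₀(k_2−k_1)/(k_1 L₀) = 1 − 2.29×0.2080/(0.399×17.5) = 0.9318, so
t_c = ln(1.521 × 0.9318) / 0.2080 = 0.3489 / 0.2080 = 1.677 d.
L(t_c) = L₀ e^(−k_1 t_c) = 17.5 × 0.5121 = 8.961 mg/L, and at the critical point k_2 D_c = k_1 L, so D_c = (0.399/0.607) × 8.961 = 5.890 mg/L.
x_c = v t_c = 0.612 m/s × 1.677 d × 86400 s/d = 88700 m ≈ 88.7 km.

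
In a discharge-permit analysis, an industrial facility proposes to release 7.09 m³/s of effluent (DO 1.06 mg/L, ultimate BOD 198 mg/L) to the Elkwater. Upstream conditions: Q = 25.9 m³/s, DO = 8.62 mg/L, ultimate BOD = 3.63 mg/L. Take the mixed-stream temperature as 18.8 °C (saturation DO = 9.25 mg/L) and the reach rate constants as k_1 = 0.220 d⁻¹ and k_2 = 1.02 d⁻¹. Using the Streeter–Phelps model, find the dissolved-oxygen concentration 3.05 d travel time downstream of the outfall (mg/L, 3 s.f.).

Mixed DO = (25.9×8.62 + 7.09×1.06)/(25.9+7.09) = 230.8/32.99 = 6.995 mg/L.
Mixed L₀ = (25.9×3.63 + 7.09×198)/(32.99) = 1498/32.99 = 45.40 mg/L.
Initial deficit D₀ = C_s − DO₀ = 9.25 − 6.995 = 2.255 mg/L.
D(3.05) = [0.220×45.40/(1.02−0.220)](e^(−0.220×3.05) − e^(−1.02×3.05)) + 2.255 e^(−1.02×3.05)
= 12.49 × (0.5112 − 0.04456) + 2.255 × 0.04456 = 5.927 mg/L.
DO = 9.25 − 5.927 = 3.323 mg/L.

DO ≈ 3.32 mg/L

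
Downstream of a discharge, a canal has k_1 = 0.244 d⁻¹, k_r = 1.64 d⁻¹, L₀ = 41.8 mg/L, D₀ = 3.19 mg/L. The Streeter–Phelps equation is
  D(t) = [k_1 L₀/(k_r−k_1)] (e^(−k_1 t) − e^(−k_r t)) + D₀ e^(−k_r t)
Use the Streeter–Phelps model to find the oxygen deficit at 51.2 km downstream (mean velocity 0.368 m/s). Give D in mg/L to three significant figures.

Travel time t = x/v = 51.2 km / (0.368 m/s) = 51200 m / 0.368 m/s = 139100 s = 1.610 d.
k_1 L₀/(k_r−k_1) = 0.244×41.8/(1.64−0.244) = 10.20/1.396 = 7.306 mg/L.
e^(−k_1 t) = e^(−0.244×1.610) = 0.6751; e^(−k_r t) = e^(−1.64×1.610) = 0.07130.
D = 7.306 × (0.6751 − 0.07130) + 3.19 × 0.07130 = 4.411 + 0.2274 = 4.639 mg/L.

D ≈ 4.64 mg/L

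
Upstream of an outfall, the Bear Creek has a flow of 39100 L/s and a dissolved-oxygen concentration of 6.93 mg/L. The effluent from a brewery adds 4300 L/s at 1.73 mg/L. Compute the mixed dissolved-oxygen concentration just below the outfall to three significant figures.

6.41 mg/L

Flow-weighted mixing: C = (Q_r C_r + Q_w C_w)/(Q_r + Q_w)
= (39100×6.93 + 4300×1.73)/(39100 + 4300) = 278400/43400 = 6.415 mg/L.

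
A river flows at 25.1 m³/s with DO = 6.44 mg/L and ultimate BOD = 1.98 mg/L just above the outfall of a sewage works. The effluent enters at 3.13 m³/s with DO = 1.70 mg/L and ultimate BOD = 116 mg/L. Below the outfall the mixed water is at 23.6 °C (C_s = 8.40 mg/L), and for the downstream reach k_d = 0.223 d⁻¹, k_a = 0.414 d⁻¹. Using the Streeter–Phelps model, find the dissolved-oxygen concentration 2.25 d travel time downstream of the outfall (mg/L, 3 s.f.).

Mixed DO = (25.1×6.44 + 3.13×1.70)/(25.1+3.13) = 167.0/28.23 = 5.914 mg/L.
Mixed L₀ = (25.1×1.98 + 3.13×116)/(28.23) = 412.8/28.23 = 14.62 mg/L.
Initial deficit D₀ = C_s − DO₀ = 8.40 − 5.914 = 2.486 mg/L.
D(2.25) = [0.223×14.62/(0.414−0.223)](e^(−0.223×2.25) − e^(−0.414×2.25)) + 2.486 e^(−0.414×2.25)
= 17.07 × (0.6055 − 0.3940) + 2.486 × 0.3940 = 4.590 mg/L.
DO = 8.40 − 4.590 = 3.810 mg/L.

DO ≈ 3.81 mg/L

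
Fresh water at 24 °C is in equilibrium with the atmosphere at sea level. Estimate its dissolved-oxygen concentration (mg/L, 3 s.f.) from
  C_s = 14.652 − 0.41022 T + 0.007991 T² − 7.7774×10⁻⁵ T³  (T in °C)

C_s ≈ 8.33 mg/L

C_s = 14.652 − 0.41022×24 + 0.007991×24² − 7.7774×10⁻⁵×24³ = 8.334 mg/L.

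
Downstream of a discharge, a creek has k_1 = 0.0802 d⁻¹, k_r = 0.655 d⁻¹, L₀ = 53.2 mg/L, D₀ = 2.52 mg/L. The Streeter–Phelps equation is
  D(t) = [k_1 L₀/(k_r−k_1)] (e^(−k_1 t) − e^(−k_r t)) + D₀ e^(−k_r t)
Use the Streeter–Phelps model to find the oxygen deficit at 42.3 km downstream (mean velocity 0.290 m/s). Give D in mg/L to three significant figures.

D ≈ 4.86 mg/L

Travel time t = x/v = 42.3 km / (0.290 m/s) = 42300 m / 0.290 m/s = 145900 s = 1.688 d.
k_1 L₀/(k_r−k_1) = 0.0802×53.2/(0.655−0.0802) = 4.267/0.5748 = 7.423 mg/L.
e^(−k_1 t) = e^(−0.0802×1.688) = 0.8734; e^(−k_r t) = e^(−0.655×1.688) = 0.3310.
D = 7.423 × (0.8734 − 0.3310) + 2.52 × 0.3310 = 4.026 + 0.8340 = 4.860 mg/L.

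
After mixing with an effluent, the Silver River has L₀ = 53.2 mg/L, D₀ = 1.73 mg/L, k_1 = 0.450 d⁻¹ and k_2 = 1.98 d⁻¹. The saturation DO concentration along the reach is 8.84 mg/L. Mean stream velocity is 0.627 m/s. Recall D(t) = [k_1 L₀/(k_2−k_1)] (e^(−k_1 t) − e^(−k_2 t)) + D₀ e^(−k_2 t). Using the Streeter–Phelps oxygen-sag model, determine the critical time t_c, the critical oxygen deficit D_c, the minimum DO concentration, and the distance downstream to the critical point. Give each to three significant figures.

At the critical point dD/dt = 0, so k_1 L₀ e^(−k_1 t) = k_2 D. Substituting D(t) from the Streeter–Phelps equation and solving for t gives
t_c = ln[(k_2/k_1)(1 − D₀(k_2−k_1)/(k_1 L₀))] / (k_2−k_1).
Here k_2−k_1 = 1.530 d⁻¹ and 1 − D₀(k_2−k_1)/(k_1 L₀) = 1 − 1.73×1.530/(0.450×53.2) = 0.8894, so
t_c = ln(4.400 × 0.8894) / 1.530 = 1.364 / 1.530 = 0.8918 d.
L(t_c) = L₀ e^(−k_1 t_c) = 53.2 × 0.6694 = 35.61 mg/L, and at the critical point k_2 D_c = k_1 L, so D_c = (0.450/1.98) × 35.61 = 8.094 mg/L.
Minimum DO = C_s − D_c = 8.84 − 8.094 = 0.7458 mg/L.
x_c = v t_c = 0.627 m/s × 0.8918 d × 86400 s/d = 48310 m ≈ 48.3 km.

t_c ≈ 0.892 d; D_c ≈ 8.09 mg/L; min DO ≈ 0.746 mg/L; x_c ≈ 48.3 km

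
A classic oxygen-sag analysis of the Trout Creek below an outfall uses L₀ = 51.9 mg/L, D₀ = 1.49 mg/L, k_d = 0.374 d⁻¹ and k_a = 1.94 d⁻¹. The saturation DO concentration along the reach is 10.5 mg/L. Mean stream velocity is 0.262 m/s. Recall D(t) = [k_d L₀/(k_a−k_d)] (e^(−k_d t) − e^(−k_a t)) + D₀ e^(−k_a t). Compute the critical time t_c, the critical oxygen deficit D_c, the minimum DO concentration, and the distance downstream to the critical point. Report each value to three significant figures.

t_c = [1/(k_a−k_d)] ln[(k_a/k_d)(1 − D₀(k_a−k_d)/(k_d L₀))]
= [1/(1.94−0.374)] ln[(1.94/0.374)(1 − 1.49×1.566/(0.374×51.9))]
= (1/1.566) ln[5.187 × 0.8798] = 0.6386 × ln(4.564) = 0.6386 × 1.518 = 0.9694 d.
D_c = (k_d/k_a) L₀ e^(−k_d t_c) = (0.374/1.94) × 51.9 × e^(−0.374×0.9694) = 0.1928 × 51.9 × 0.6959 = 6.963 mg/L.
Minimum DO = C_s − D_c = 10.5 − 6.963 = 3.537 mg/L.
x_c = v t_c = 0.262 m/s × 0.9694 d × 86400 s/d = 21940 m ≈ 21.9 km.

t_c ≈ 0.969 d; D_c ≈ 6.96 mg/L; min DO ≈ 3.54 mg/L; x_c ≈ 21.9 km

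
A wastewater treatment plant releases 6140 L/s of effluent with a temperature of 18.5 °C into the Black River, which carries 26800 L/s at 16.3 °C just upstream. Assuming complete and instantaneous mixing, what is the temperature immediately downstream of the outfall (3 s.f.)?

Flow-weighted mixing: C = (Q_r C_r + Q_w C_w)/(Q_r + Q_w)
= (26800×16.3 + 6140×18.5)/(26800 + 6140) = 550400/32940 = 16.71 °C.

16.7 °C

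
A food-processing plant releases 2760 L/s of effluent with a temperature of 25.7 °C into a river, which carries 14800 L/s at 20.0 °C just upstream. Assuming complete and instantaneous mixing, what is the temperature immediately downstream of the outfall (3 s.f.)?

Flow-weighted mixing: C = (Q_r C_r + Q_w C_w)/(Q_r + Q_w)
= (14800×20.0 + 2760×25.7)/(14800 + 2760) = 366900/17560 = 20.90 °C.

20.9 °C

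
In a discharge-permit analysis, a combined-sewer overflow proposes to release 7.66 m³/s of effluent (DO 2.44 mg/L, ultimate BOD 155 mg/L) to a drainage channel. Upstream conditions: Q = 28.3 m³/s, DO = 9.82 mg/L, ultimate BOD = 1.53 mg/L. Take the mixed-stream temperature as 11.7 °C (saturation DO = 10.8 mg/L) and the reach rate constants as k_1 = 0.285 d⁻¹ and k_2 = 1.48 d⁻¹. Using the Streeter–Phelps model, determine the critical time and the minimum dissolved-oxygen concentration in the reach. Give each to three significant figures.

Mixed DO = (28.3×9.82 + 7.66×2.44)/(28.3+7.66) = 296.6/35.96 = 8.248 mg/L.
Mixed L₀ = (28.3×1.53 + 7.66×155)/(35.96) = 1231/35.96 = 34.22 mg/L.
Initial deficit D₀ = C_s − DO₀ = 10.8 − 8.248 = 2.552 mg/L.
t_c = (1/1.195) ln[(1.48/0.285)(1 − 2.552×1.195/(0.285×34.22))] = 0.8368 × ln(3.569) = 1.065 d.
D_c = (0.285/1.48) × 34.22 × e^(−0.285×1.065) = 0.1926 × 34.22 × 0.7383 = 4.865 mg/L.
Minimum DO = 10.8 − 4.865 = 5.935 mg/L.

t_c ≈ 1.06 d; minimum DO ≈ 5.93 mg/L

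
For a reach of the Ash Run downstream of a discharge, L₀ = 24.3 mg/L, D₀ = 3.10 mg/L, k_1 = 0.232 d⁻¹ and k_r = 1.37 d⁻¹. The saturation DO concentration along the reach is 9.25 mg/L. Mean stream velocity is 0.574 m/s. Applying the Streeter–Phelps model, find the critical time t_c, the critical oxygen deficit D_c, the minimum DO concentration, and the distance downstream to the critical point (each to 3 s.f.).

With k_r/k_1 = 5.905 and 1 − D₀(k_r−k_1)/(k_1 L₀) = 0.3742,
t_c = ln(5.905 × 0.3742) / (1.37 − 0.232) = ln(2.210) / 1.138 = 0.7930/1.138 = 0.6968 d.
D_c = (k_1/k_r) L₀ e^(−k_1 t_c) = (0.232/1.37) × 24.3 × e^(−0.232×0.6968) = 0.1693 × 24.3 × 0.8507 = 3.501 mg/L.
Minimum DO = C_s − D_c = 9.25 − 3.501 = 5.749 mg/L.
x_c = v t_c = 0.574 m/s × 0.6968 d × 86400 s/d = 34560 m ≈ 34.6 km.

t_c ≈ 0.697 d; D_c ≈ 3.50 mg/L; min DO ≈ 5.75 mg/L; x_c ≈ 34.6 km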